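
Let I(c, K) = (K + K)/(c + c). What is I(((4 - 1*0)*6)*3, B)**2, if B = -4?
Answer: 1/324 ≈ 0.0030864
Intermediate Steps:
I(c, K) = K/c (I(c, K) = (2*K)/((2*c)) = (2*K)*(1/(2*c)) = K/c)
I(((4 - 1*0)*6)*3, B)**2 = (-4*1/(18*(4 - 1*0)))**2 = (-4*1/(18*(4 + 0)))**2 = (-4/((4*6)*3))**2 = (-4/(24*3))**2 = (-4/72)**2 = (-4*1/72)**2 = (-1/18)**2 = 1/324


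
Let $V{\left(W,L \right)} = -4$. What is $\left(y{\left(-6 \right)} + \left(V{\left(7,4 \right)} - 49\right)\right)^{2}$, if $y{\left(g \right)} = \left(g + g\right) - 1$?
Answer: $4356$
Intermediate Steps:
$y{\left(g \right)} = -1 + 2 g$ ($y{\left(g \right)} = 2 g - 1 = -1 + 2 g$)
$\left(y{\left(-6 \right)} + \left(V{\left(7,4 \right)} - 49\right)\right)^{2} = \left(\left(-1 + 2 \left(-6\right)\right) - 53\right)^{2} = \left(\left(-1 - 12\right) - 53\right)^{2} = \left(-13 - 53\right)^{2} = \left(-66\right)^{2} = 4356$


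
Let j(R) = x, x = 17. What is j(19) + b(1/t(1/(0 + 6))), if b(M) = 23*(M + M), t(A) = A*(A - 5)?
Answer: -1163/29 ≈ -40.103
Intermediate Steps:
t(A) = A*(-5 + A)
j(R) = 17
b(M) = 46*M (b(M) = 23*(2*M) = 46*M)
j(19) + b(1/t(1/(0 + 6))) = 17 + 46/(((-5 + 1/(0 + 6))/(0 + 6))) = 17 + 46/(((-5 + 1/6)/6)) = 17 + 46/(((-5 + ⅙)/6)) = 17 + 46/(((⅙)*(-29/6))) = 17 + 46/(-29/36) = 17 + 46*(-36/29) = 17 - 1656/29 = -1163/29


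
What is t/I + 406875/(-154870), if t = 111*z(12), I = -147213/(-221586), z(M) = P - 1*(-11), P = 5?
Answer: 1353047489221/506641718 ≈ 2670.6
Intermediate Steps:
z(M) = 16 (z(M) = 5 - 1*(-11) = 5 + 11 = 16)
I = 49071/73862 (I = -147213*(-1/221586) = 49071/73862 ≈ 0.66436)
t = 1776 (t = 111*16 = 1776)
t/I + 406875/(-154870) = 1776/(49071/73862) + 406875/(-154870) = 1776*(73862/49071) + 406875*(-1/154870) = 43726304/16357 - 81375/30974 = 1353047489221/506641718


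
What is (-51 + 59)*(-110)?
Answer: -880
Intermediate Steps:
(-51 + 59)*(-110) = 8*(-110) = -880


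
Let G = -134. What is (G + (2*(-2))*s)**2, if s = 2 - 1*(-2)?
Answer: 22500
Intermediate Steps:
s = 4 (s = 2 + 2 = 4)
(G + (2*(-2))*s)**2 = (-134 + (2*(-2))*4)**2 = (-134 - 4*4)**2 = (-134 - 16)**2 = (-150)**2 = 22500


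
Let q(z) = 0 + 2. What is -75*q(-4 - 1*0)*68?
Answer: -10200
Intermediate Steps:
q(z) = 2
-75*q(-4 - 1*0)*68 = -75*2*68 = -150*68 = -10200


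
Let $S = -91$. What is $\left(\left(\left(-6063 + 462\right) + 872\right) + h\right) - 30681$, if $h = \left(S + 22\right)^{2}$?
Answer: $-30649$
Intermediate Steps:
$h = 4761$ ($h = \left(-91 + 22\right)^{2} = \left(-69\right)^{2} = 4761$)
$\left(\left(\left(-6063 + 462\right) + 872\right) + h\right) - 30681 = \left(\left(\left(-6063 + 462\right) + 872\right) + 4761\right) - 30681 = \left(\left(-5601 + 872\right) + 4761\right) - 30681 = \left(-4729 + 4761\right) - 30681 = 32 - 30681 = -30649$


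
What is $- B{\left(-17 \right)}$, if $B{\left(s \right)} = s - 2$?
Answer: $19$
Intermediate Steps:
$B{\left(s \right)} = -2 + s$ ($B{\left(s \right)} = s - 2 = -2 + s$)
$- B{\left(-17 \right)} = - (-2 - 17) = \left(-1\right) \left(-19\right) = 19$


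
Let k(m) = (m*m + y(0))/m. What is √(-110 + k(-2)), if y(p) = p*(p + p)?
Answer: 4*I*√7 ≈ 10.583*I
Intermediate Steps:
y(p) = 2*p² (y(p) = p*(2*p) = 2*p²)
k(m) = m (k(m) = (m*m + 2*0²)/m = (m² + 2*0)/m = (m² + 0)/m = m²/m = m)
√(-110 + k(-2)) = √(-110 - 2) = √(-112) = 4*I*√7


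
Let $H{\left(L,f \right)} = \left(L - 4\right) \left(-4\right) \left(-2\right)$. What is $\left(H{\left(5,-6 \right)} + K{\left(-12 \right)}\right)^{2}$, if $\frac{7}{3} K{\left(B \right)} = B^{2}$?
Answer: $\frac{238144}{49} \approx 4860.1$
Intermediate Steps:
$K{\left(B \right)} = \frac{3 B^{2}}{7}$
$H{\left(L,f \right)} = -32 + 8 L$ ($H{\left(L,f \right)} = \left(-4 + L\right) \left(-4\right) \left(-2\right) = \left(16 - 4 L\right) \left(-2\right) = -32 + 8 L$)
$\left(H{\left(5,-6 \right)} + K{\left(-12 \right)}\right)^{2} = \left(\left(-32 + 8 \cdot 5\right) + \frac{3 \left(-12\right)^{2}}{7}\right)^{2} = \left(\left(-32 + 40\right) + \frac{3}{7} \cdot 144\right)^{2} = \left(8 + \frac{432}{7}\right)^{2} = \left(\frac{488}{7}\right)^{2} = \frac{238144}{49}$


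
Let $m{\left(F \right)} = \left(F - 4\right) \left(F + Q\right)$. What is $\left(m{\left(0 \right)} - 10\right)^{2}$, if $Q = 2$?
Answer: $324$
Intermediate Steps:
$m{\left(F \right)} = \left(-4 + F\right) \left(2 + F\right)$ ($m{\left(F \right)} = \left(F - 4\right) \left(F + 2\right) = \left(-4 + F\right) \left(2 + F\right)$)
$\left(m{\left(0 \right)} - 10\right)^{2} = \left(\left(-8 + 0^{2} - 0\right) - 10\right)^{2} = \left(\left(-8 + 0 + 0\right) - 10\right)^{2} = \left(-8 - 10\right)^{2} = \left(-18\right)^{2} = 324$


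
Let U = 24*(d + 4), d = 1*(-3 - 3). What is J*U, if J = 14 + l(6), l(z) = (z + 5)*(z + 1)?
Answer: -4368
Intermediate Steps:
d = -6 (d = 1*(-6) = -6)
U = -48 (U = 24*(-6 + 4) = 24*(-2) = -48)
l(z) = (1 + z)*(5 + z) (l(z) = (5 + z)*(1 + z) = (1 + z)*(5 + z))
J = 91 (J = 14 + (5 + 6² + 6*6) = 14 + (5 + 36 + 36) = 14 + 77 = 91)
J*U = 91*(-48) = -4368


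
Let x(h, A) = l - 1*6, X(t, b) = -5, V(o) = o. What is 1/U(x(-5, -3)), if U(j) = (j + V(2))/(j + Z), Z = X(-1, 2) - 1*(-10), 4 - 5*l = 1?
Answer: 2/17 ≈ 0.11765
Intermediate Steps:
l = ⅗ (l = ⅘ - ⅕*1 = ⅘ - ⅕ = ⅗ ≈ 0.60000)
Z = 5 (Z = -5 - 1*(-10) = -5 + 10 = 5)
x(h, A) = -27/5 (x(h, A) = ⅗ - 1*6 = ⅗ - 6 = -27/5)
U(j) = (2 + j)/(5 + j) (U(j) = (j + 2)/(j + 5) = (2 + j)/(5 + j))
1/U(x(-5, -3)) = 1/((2 - 27/5)/(5 - 27/5)) = 1/(-17/5/(-⅖)) = 1/(-5/2*(-17/5)) = 1/(17/2) = 2/17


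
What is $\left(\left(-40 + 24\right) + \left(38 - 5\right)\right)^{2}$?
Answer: $289$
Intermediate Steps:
$\left(\left(-40 + 24\right) + \left(38 - 5\right)\right)^{2} = \left(-16 + \left(38 - 5\right)\right)^{2} = \left(-16 + 33\right)^{2} = 17^{2} = 289$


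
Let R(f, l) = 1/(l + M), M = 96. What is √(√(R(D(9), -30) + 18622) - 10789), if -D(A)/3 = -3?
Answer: √(-46996884 + 66*√81117498)/66 ≈ 103.21*I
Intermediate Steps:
D(A) = 9 (D(A) = -3*(-3) = 9)
R(f, l) = 1/(96 + l) (R(f, l) = 1/(l + 96) = 1/(96 + l))
√(√(R(D(9), -30) + 18622) - 10789) = √(√(1/(96 - 30) + 18622) - 10789) = √(√(1/66 + 18622) - 10789) = √(√(1229053/66) - 10789) = √(√81117498/66 - 10789) = √(-10789 + √81117498/66)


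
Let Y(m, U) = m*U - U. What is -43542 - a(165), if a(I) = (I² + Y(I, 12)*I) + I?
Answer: -395652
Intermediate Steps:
Y(m, U) = -U + U*m (Y(m, U) = U*m - U = -U + U*m)
a(I) = I + I² + I*(-12 + 12*I) (a(I) = (I² + (12*(-1 + I))*I) + I = (I² + (-12 + 12*I)*I) + I = (I² + I*(-12 + 12*I)) + I = I + I² + I*(-12 + 12*I))
-43542 - a(165) = -43542 - 165*(-11 + 13*165) = -43542 - 165*(-11 + 2145) = -43542 - 165*2134 = -43542 - 1*352110 = -43542 - 352110 = -395652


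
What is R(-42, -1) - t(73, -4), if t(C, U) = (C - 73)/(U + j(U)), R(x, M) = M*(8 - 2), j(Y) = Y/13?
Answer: -6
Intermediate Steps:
j(Y) = Y/13 (j(Y) = Y*(1/13) = Y/13)
R(x, M) = 6*M (R(x, M) = M*6 = 6*M)
t(C, U) = 13*(-73 + C)/(14*U) (t(C, U) = (C - 73)/(U + U/13) = (-73 + C)/((14*U/13)) = (-73 + C)*(13/(14*U)) = 13*(-73 + C)/(14*U))
R(-42, -1) - t(73, -4) = 6*(-1) - 13*(-73 + 73)/(14*(-4)) = -6 - 13*(-1)*0/(14*4) = -6 - 1*0 = -6 + 0 = -6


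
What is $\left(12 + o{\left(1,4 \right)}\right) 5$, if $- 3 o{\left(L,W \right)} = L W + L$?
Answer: $\frac{155}{3} \approx 51.667$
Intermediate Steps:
$o{\left(L,W \right)} = - \frac{L}{3} - \frac{L W}{3}$ ($o{\left(L,W \right)} = - \frac{L W + L}{3} = - \frac{L + L W}{3} = - \frac{L}{3} - \frac{L W}{3}$)
$\left(12 + o{\left(1,4 \right)}\right) 5 = \left(12 - \frac{1 + 4}{3}\right) 5 = \left(12 - \frac{1}{3} \cdot 5\right) 5 = \left(12 - \frac{5}{3}\right) 5 = \frac{31}{3} \cdot 5 = \frac{155}{3}$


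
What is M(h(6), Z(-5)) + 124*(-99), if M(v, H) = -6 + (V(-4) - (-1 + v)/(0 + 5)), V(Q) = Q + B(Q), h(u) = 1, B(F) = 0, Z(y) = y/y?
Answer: -12286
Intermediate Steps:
Z(y) = 1
V(Q) = Q (V(Q) = Q + 0 = Q)
M(v, H) = -49/5 - v/5 (M(v, H) = -6 + (-4 - (-1 + v)/(0 + 5)) = -6 + (-4 - (-1 + v)/5) = -6 + (-4 - (-1/5 + v/5)) = -6 + (-4 + (1/5 - v/5)) = -6 + (-19/5 - v/5) = -49/5 - v/5)
M(h(6), Z(-5)) + 124*(-99) = (-49/5 - 1/5*1) + 124*(-99) = (-49/5 - 1/5) - 12276 = -10 - 12276 = -12286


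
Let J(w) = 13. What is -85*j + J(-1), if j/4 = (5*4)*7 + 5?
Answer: -49287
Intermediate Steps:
j = 580 (j = 4*((5*4)*7 + 5) = 4*(20*7 + 5) = 4*(140 + 5) = 4*145 = 580)
-85*j + J(-1) = -85*580 + 13 = -49300 + 13 = -49287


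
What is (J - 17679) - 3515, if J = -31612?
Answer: -52806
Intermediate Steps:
(J - 17679) - 3515 = (-31612 - 17679) - 3515 = -49291 - 3515 = -52806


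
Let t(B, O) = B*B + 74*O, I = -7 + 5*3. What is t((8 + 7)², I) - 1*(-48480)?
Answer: 99697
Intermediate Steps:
I = 8 (I = -7 + 15 = 8)
t(B, O) = B² + 74*O
t((8 + 7)², I) - 1*(-48480) = (((8 + 7)²)² + 74*8) - 1*(-48480) = ((15²)² + 592) + 48480 = (225² + 592) + 48480 = (50625 + 592) + 48480 = 51217 + 48480 = 99697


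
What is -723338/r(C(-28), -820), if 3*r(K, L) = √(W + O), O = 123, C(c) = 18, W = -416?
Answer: 2170014*I*√293/293 ≈ 1.2677e+5*I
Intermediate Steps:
r(K, L) = I*√293/3 (r(K, L) = √(-416 + 123)/3 = √(-293)/3 = (I*√293)/3 = I*√293/3)
-723338/r(C(-28), -820) = -723338*(-3*I*√293/293) = -(-2170014)*I*√293/293 = 2170014*I*√293/293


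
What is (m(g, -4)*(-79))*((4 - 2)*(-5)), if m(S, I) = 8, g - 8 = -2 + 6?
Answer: 6320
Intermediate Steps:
g = 12 (g = 8 + (-2 + 6) = 8 + 4 = 12)
(m(g, -4)*(-79))*((4 - 2)*(-5)) = (8*(-79))*((4 - 2)*(-5)) = -1264*(-5) = -632*(-10) = 6320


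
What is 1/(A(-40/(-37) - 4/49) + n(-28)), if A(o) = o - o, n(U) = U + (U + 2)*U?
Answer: 1/700 ≈ 0.0014286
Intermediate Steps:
n(U) = U + U*(2 + U) (n(U) = U + (2 + U)*U = U + U*(2 + U))
A(o) = 0
1/(A(-40/(-37) - 4/49) + n(-28)) = 1/(0 - 28*(3 - 28)) = 1/(0 - 28*(-25)) = 1/(0 + 700) = 1/700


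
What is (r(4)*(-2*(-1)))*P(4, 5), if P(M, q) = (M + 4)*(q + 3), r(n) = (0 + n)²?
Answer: 2048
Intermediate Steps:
r(n) = n²
P(M, q) = (3 + q)*(4 + M) (P(M, q) = (4 + M)*(3 + q) = (3 + q)*(4 + M))
(r(4)*(-2*(-1)))*P(4, 5) = (4²*(-2*(-1)))*(12 + 3*4 + 4*5 + 4*5) = (16*2)*(12 + 12 + 20 + 20) = 32*64 = 2048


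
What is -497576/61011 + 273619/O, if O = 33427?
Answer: 61295857/2039414697 ≈ 0.030056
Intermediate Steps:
-497576/61011 + 273619/O = -497576/61011 + 273619/33427 = 61295857/2039414697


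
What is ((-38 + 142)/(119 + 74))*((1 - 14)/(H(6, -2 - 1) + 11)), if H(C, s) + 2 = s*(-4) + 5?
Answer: -52/193 ≈ -0.26943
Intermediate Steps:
H(C, s) = 3 - 4*s (H(C, s) = -2 + (s*(-4) + 5) = -2 + (-4*s + 5) = -2 + (5 - 4*s) = 3 - 4*s)
((-38 + 142)/(119 + 74))*((1 - 14)/(H(6, -2 - 1) + 11)) = ((-38 + 142)/(119 + 74))*((1 - 14)/((3 - 4*(-2 - 1)) + 11)) = (104/193)*(-13/((3 - 4*(-3)) + 11)) = (104*(1/193))*(-13/((3 + 12) + 11)) = 104*(-13/(15 + 11))/193 = 104*(-13/26)/193 = 104*(-13*1/26)/193 = (104/193)*(-½) = -52/193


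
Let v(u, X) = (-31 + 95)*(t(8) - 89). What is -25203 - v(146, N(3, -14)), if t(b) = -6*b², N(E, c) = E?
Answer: 5069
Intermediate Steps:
v(u, X) = -30272 (v(u, X) = (-31 + 95)*(-6*8² - 89) = 64*(-6*64 - 89) = 64*(-384 - 89) = 64*(-473) = -30272)
-25203 - v(146, N(3, -14)) = -25203 - 1*(-30272) = -25203 + 30272 = 5069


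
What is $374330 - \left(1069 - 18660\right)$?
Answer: $391921$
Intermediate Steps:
$374330 - \left(1069 - 18660\right) = 374330 - -17591 = 374330 + 17591 = 391921$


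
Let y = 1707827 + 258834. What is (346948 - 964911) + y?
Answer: 1348698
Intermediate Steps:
y = 1966661
(346948 - 964911) + y = (346948 - 964911) + 1966661 = -617963 + 1966661 = 1348698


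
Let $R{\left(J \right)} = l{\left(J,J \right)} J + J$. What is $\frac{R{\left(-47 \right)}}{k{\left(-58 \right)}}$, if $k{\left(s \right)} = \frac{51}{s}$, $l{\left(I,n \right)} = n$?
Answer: $- \frac{125396}{51} \approx -2458.7$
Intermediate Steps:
$R{\left(J \right)} = J + J^{2}$ ($R{\left(J \right)} = J J + J = J^{2} + J = J + J^{2}$)
$\frac{R{\left(-47 \right)}}{k{\left(-58 \right)}} = \frac{\left(-47\right) \left(1 - 47\right)}{51 \frac{1}{-58}} = \frac{\left(-47\right) \left(-46\right)}{51 \left(- \frac{1}{58}\right)} = \frac{2162}{- \frac{51}{58}} = 2162 \left(- \frac{58}{51}\right) = - \frac{125396}{51}$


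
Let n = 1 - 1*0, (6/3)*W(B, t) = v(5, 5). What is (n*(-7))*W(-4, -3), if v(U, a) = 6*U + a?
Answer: -245/2 ≈ -122.50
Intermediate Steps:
v(U, a) = a + 6*U
W(B, t) = 35/2 (W(B, t) = (5 + 6*5)/2 = (5 + 30)/2 = (½)*35 = 35/2)
n = 1 (n = 1 + 0 = 1)
(n*(-7))*W(-4, -3) = (1*(-7))*(35/2) = -7*35/2 = -245/2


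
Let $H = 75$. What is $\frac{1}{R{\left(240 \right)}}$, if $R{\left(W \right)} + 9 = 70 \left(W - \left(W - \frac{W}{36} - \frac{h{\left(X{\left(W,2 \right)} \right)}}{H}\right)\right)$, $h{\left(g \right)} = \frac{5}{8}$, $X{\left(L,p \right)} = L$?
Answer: $\frac{4}{1833} \approx 0.0021822$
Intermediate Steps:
$h{\left(g \right)} = \frac{5}{8}$ ($h{\left(g \right)} = 5 \cdot \frac{1}{8} = \frac{5}{8}$)
$R{\left(W \right)} = - \frac{101}{12} + \frac{35 W}{18}$ ($R{\left(W \right)} = -9 + 70 \left(W - \left(- \frac{1}{120} + W - \frac{W}{36}\right)\right) = -9 + 70 \left(W - \left(- \frac{1}{120} + W - W \frac{1}{36}\right)\right) = -9 + 70 \left(W - \left(- \frac{1}{120} + \frac{35 W}{36}\right)\right) = -9 + 70 \left(\frac{1}{120} + \frac{W}{36}\right) = -9 + \left(\frac{7}{12} + \frac{35 W}{18}\right) = - \frac{101}{12} + \frac{35 W}{18}$)
$\frac{1}{R{\left(240 \right)}} = \frac{1}{- \frac{101}{12} + \frac{35}{18} \cdot 240} = \frac{1}{- \frac{101}{12} + \frac{1400}{3}} = \frac{1}{\frac{1833}{4}} = \frac{4}{1833}$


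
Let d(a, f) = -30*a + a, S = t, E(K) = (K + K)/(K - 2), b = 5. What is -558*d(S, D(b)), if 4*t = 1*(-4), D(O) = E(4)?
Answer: -16182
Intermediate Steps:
E(K) = 2*K/(-2 + K) (E(K) = (2*K)/(-2 + K) = 2*K/(-2 + K))
D(O) = 4 (D(O) = 2*4/(-2 + 4) = 2*4/2 = 2*4*(½) = 4)
t = -1 (t = (1*(-4))/4 = (¼)*(-4) = -1)
S = -1
d(a, f) = -29*a
-558*d(S, D(b)) = -(-16182)*(-1) = -558*29 = -16182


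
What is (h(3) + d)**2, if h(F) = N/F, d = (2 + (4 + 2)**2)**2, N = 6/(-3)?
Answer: 18748900/9 ≈ 2.0832e+6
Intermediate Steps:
N = -2 (N = 6*(-1/3) = -2)
d = 1444 (d = (2 + 6**2)**2 = (2 + 36)**2 = 38**2 = 1444)
h(F) = -2/F
(h(3) + d)**2 = (-2/3 + 1444)**2 = (4330/3)**2 = 18748900/9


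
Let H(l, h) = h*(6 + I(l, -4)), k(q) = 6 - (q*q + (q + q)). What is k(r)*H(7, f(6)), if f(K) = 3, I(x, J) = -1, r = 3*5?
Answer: -3735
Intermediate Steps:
r = 15
k(q) = 6 - q² - 2*q (k(q) = 6 - (q² + 2*q) = 6 + (-q² - 2*q) = 6 - q² - 2*q)
H(l, h) = 5*h (H(l, h) = h*(6 - 1) = h*5 = 5*h)
k(r)*H(7, f(6)) = (6 - 1*15² - 2*15)*(5*3) = (6 - 1*225 - 30)*15 = (6 - 225 - 30)*15 = -249*15 = -3735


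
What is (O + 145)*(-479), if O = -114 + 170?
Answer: -96279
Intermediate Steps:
O = 56
(O + 145)*(-479) = (56 + 145)*(-479) = 201*(-479) = -96279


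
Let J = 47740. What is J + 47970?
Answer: 95710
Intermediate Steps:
J + 47970 = 47740 + 47970 = 95710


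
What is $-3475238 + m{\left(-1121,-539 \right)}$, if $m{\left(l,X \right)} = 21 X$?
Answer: $-3486557$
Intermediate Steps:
$-3475238 + m{\left(-1121,-539 \right)} = -3475238 + 21 \left(-539\right) = -3475238 - 11319 = -3486557$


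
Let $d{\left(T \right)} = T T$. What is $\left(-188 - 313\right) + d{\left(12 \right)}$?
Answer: $-357$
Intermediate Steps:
$d{\left(T \right)} = T^{2}$
$\left(-188 - 313\right) + d{\left(12 \right)} = \left(-188 - 313\right) + 12^{2} = -501 + 144 = -357$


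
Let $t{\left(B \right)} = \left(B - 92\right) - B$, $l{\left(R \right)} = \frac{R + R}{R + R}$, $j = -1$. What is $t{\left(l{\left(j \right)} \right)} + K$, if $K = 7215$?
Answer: $7123$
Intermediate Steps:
$l{\left(R \right)} = 1$ ($l{\left(R \right)} = \frac{2 R}{2 R} = 2 R \frac{1}{2 R} = 1$)
$t{\left(B \right)} = -92$ ($t{\left(B \right)} = \left(-92 + B\right) - B = -92$)
$t{\left(l{\left(j \right)} \right)} + K = -92 + 7215 = 7123$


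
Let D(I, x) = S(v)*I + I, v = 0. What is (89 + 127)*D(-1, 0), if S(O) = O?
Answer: -216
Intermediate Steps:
D(I, x) = I (D(I, x) = 0*I + I = 0 + I = I)
(89 + 127)*D(-1, 0) = (89 + 127)*(-1) = 216*(-1) = -216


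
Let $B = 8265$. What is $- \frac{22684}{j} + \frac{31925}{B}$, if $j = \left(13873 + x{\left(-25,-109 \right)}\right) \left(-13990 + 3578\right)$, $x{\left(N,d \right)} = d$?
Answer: $\frac{4013494519}{1039003068} \approx 3.8628$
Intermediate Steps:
$j = -143310768$ ($j = \left(13873 - 109\right) \left(-13990 + 3578\right) = 13764 \left(-10412\right) = -143310768$)
$- \frac{22684}{j} + \frac{31925}{B} = - \frac{22684}{-143310768} + \frac{31925}{8265} = \left(-22684\right) \left(- \frac{1}{143310768}\right) + 31925 \cdot \frac{1}{8265} = \frac{5671}{35827692} + \frac{6385}{1653} = \frac{4013494519}{1039003068}$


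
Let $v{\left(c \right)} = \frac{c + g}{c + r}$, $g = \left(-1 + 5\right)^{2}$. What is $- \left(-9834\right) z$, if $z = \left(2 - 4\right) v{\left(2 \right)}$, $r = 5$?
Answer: $- \frac{354024}{7} \approx -50575.0$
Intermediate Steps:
$g = 16$ ($g = 4^{2} = 16$)
$v{\left(c \right)} = \frac{16 + c}{5 + c}$ ($v{\left(c \right)} = \frac{c + 16}{c + 5} = \frac{16 + c}{5 + c}$)
$z = - \frac{36}{7}$ ($z = \left(2 - 4\right) \frac{16 + 2}{5 + 2} = - 2 \cdot \frac{1}{7} \cdot 18 = \left(-2\right) \frac{18}{7} = - \frac{36}{7} \approx -5.1429$)
$- \left(-9834\right) z = - \frac{\left(-9834\right) \left(-36\right)}{7} = \left(-1\right) \frac{354024}{7} = - \frac{354024}{7}$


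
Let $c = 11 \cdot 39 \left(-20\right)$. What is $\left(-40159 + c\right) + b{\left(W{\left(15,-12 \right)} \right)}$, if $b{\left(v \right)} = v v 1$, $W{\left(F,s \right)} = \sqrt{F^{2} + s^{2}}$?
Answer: $-48370$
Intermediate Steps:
$c = -8580$ ($c = 429 \left(-20\right) = -8580$)
$b{\left(v \right)} = v^{2}$ ($b{\left(v \right)} = v^{2} \cdot 1 = v^{2}$)
$\left(-40159 + c\right) + b{\left(W{\left(15,-12 \right)} \right)} = \left(-40159 - 8580\right) + \left(\sqrt{15^{2} + \left(-12\right)^{2}}\right)^{2} = -48739 + \left(\sqrt{225 + 144}\right)^{2} = -48739 + \left(\sqrt{369}\right)^{2} = -48739 + \left(3 \sqrt{41}\right)^{2} = -48739 + 369 = -48370$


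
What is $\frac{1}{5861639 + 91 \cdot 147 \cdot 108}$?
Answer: $\frac{1}{7306355} \approx 1.3687 \cdot 10^{-7}$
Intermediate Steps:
$\frac{1}{5861639 + 91 \cdot 147 \cdot 108} = \frac{1}{5861639 + 13377 \cdot 108} = \frac{1}{5861639 + 1444716} = \frac{1}{7306355}$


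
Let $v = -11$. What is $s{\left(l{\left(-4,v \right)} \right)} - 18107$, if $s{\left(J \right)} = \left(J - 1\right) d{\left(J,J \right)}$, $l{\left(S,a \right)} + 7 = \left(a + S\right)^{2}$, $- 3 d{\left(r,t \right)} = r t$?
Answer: $- \frac{10367029}{3} \approx -3.4557 \cdot 10^{6}$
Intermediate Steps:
$d{\left(r,t \right)} = - \frac{r t}{3}$
$l{\left(S,a \right)} = -7 + \left(S + a\right)^{2}$ ($l{\left(S,a \right)} = -7 + \left(a + S\right)^{2} = -7 + \left(S + a\right)^{2}$)
$s{\left(J \right)} = - \frac{J^{2} \left(-1 + J\right)}{3}$ ($s{\left(J \right)} = \left(J - 1\right) \left(- \frac{J J}{3}\right) = \left(-1 + J\right) \left(- \frac{J^{2}}{3}\right) = - \frac{J^{2} \left(-1 + J\right)}{3}$)
$s{\left(l{\left(-4,v \right)} \right)} - 18107 = \frac{\left(-7 + \left(-4 - 11\right)^{2}\right)^{2} \left(1 - \left(-7 + \left(-4 - 11\right)^{2}\right)\right)}{3} - 18107 = \frac{\left(-7 + \left(-15\right)^{2}\right)^{2} \left(1 - \left(-7 + \left(-15\right)^{2}\right)\right)}{3} - 18107 = \frac{\left(-7 + 225\right)^{2} \left(1 - \left(-7 + 225\right)\right)}{3} - 18107 = \frac{218^{2} \left(1 - 218\right)}{3} - 18107 = \frac{1}{3} \cdot 47524 \left(1 - 218\right) - 18107 = \frac{1}{3} \cdot 47524 \left(-217\right) - 18107 = - \frac{10312708}{3} - 18107 = - \frac{10367029}{3}$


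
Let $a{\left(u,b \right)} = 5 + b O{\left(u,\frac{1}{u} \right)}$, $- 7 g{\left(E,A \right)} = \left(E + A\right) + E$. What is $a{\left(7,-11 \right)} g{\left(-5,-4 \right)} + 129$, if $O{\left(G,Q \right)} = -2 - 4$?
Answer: $271$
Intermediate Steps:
$O{\left(G,Q \right)} = -6$
$g{\left(E,A \right)} = - \frac{2 E}{7} - \frac{A}{7}$ ($g{\left(E,A \right)} = - \frac{\left(E + A\right) + E}{7} = - \frac{\left(A + E\right) + E}{7} = - \frac{A + 2 E}{7} = - \frac{2 E}{7} - \frac{A}{7}$)
$a{\left(u,b \right)} = 5 - 6 b$ ($a{\left(u,b \right)} = 5 + b \left(-6\right) = 5 - 6 b$)
$a{\left(7,-11 \right)} g{\left(-5,-4 \right)} + 129 = \left(5 - -66\right) \left(\left(- \frac{2}{7}\right) \left(-5\right) - - \frac{4}{7}\right) + 129 = \left(5 + 66\right) \left(\frac{10}{7} + \frac{4}{7}\right) + 129 = 71 \cdot 2 + 129 = 142 + 129 = 271$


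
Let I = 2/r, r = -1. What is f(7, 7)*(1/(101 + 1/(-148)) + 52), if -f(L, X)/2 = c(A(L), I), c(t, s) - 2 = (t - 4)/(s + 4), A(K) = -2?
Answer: 1554784/14947 ≈ 104.02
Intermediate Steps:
I = -2 (I = 2/(-1) = 2*(-1) = -2)
c(t, s) = 2 + (-4 + t)/(4 + s) (c(t, s) = 2 + (t - 4)/(s + 4) = 2 + (-4 + t)/(4 + s))
f(L, X) = 2 (f(L, X) = -2*(4 - 2 + 2*(-2))/(4 - 2) = -2*(4 - 2 - 4)/2 = -(-2) = -2*(-1) = 2)
f(7, 7)*(1/(101 + 1/(-148)) + 52) = 2*(1/(101 + 1/(-148)) + 52) = 2*(1/(101 - 1/148) + 52) = 2*(1/(14947/148) + 52) = 2*(148/14947 + 52) = 2*(777392/14947) = 1554784/14947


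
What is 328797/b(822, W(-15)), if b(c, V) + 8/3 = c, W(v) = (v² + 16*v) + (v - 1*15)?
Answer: 986391/2458 ≈ 401.30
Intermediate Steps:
W(v) = -15 + v² + 17*v (W(v) = (v² + 16*v) + (v - 15) = (v² + 16*v) + (-15 + v) = -15 + v² + 17*v)
b(c, V) = -8/3 + c
328797/b(822, W(-15)) = 328797/(-8/3 + 822) = 328797/(2458/3) = 328797*(3/2458) = 986391/2458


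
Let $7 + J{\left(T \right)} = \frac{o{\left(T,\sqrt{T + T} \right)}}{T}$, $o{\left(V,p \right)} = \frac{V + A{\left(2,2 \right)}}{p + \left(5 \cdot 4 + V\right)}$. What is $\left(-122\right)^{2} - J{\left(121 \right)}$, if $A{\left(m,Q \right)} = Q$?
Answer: $\frac{863067046}{57959} + \frac{3 \sqrt{2}}{5269} \approx 14891.0$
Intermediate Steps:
$o{\left(V,p \right)} = \frac{2 + V}{20 + V + p}$ ($o{\left(V,p \right)} = \frac{V + 2}{p + \left(5 \cdot 4 + V\right)} = \frac{2 + V}{p + \left(20 + V\right)} = \frac{2 + V}{20 + V + p}$)
$J{\left(T \right)} = -7 + \frac{2 + T}{T \left(20 + T + \sqrt{2} \sqrt{T}\right)}$ ($J{\left(T \right)} = -7 + \frac{\frac{1}{20 + T + \sqrt{T + T}} \left(2 + T\right)}{T} = -7 + \frac{\frac{1}{20 + T + \sqrt{2 T}} \left(2 + T\right)}{T} = -7 + \frac{\frac{1}{20 + T + \sqrt{2} \sqrt{T}} \left(2 + T\right)}{T} = -7 + \frac{2 + T}{T \left(20 + T + \sqrt{2} \sqrt{T}\right)}$)
$\left(-122\right)^{2} - J{\left(121 \right)} = \left(-122\right)^{2} - \left(-7 + \frac{2 + 121}{121 \left(20 + 121 + \sqrt{2} \sqrt{121}\right)}\right) = 14884 - \left(-7 + \frac{1}{121} \frac{1}{20 + 121 + \sqrt{2} \cdot 11} \cdot 123\right) = 14884 - \left(-7 + \frac{1}{121} \frac{1}{20 + 121 + 11 \sqrt{2}} \cdot 123\right) = 14884 - \left(-7 + \frac{1}{121} \frac{1}{141 + 11 \sqrt{2}} \cdot 123\right) = 14884 - \left(-7 + \frac{123}{121 \left(141 + 11 \sqrt{2}\right)}\right) = 14884 + \left(7 - \frac{123}{121 \left(141 + 11 \sqrt{2}\right)}\right) = 14891 - \frac{123}{121 \left(141 + 11 \sqrt{2}\right)}$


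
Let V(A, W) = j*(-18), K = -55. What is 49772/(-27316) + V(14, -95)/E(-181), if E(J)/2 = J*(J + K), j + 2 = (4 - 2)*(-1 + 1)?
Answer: -265696133/145853782 ≈ -1.8217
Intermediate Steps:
j = -2 (j = -2 + (4 - 2)*(-1 + 1) = -2 + 2*0 = -2 + 0 = -2)
V(A, W) = 36 (V(A, W) = -2*(-18) = 36)
E(J) = 2*J*(-55 + J) (E(J) = 2*(J*(J - 55)) = 2*(J*(-55 + J)) = 2*J*(-55 + J))
49772/(-27316) + V(14, -95)/E(-181) = 49772/(-27316) + 36/((2*(-181)*(-55 - 181))) = 49772*(-1/27316) + 36/((2*(-181)*(-236))) = -12443/6829 + 36/85432 = -12443/6829 + 36*(1/85432) = -12443/6829 + 9/21358 = -265696133/145853782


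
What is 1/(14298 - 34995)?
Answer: -1/20697 ≈ -4.8316e-5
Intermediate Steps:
1/(14298 - 34995) = 1/(-20697) = -1/20697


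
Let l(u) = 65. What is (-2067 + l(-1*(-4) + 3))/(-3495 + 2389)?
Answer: 143/79 ≈ 1.8101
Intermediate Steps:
(-2067 + l(-1*(-4) + 3))/(-3495 + 2389) = (-2067 + 65)/(-3495 + 2389) = -2002/(-1106) = -2002*(-1/1106) = 143/79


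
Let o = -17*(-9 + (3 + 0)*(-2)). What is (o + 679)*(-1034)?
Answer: -965756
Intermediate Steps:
o = 255 (o = -17*(-9 + 3*(-2)) = -17*(-9 - 6) = -17*(-15) = 255)
(o + 679)*(-1034) = (255 + 679)*(-1034) = 934*(-1034) = -965756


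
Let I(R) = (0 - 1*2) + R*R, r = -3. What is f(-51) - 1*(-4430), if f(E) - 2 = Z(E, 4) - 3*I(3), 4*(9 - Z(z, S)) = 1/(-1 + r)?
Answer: 70721/16 ≈ 4420.1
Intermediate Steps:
Z(z, S) = 145/16 (Z(z, S) = 9 - 1/(4*(-1 - 3)) = 9 - ¼/(-4) = 9 - ¼*(-¼) = 9 + 1/16 = 145/16)
I(R) = -2 + R² (I(R) = (0 - 2) + R² = -2 + R²)
f(E) = -159/16 (f(E) = 2 + (145/16 - 3*(-2 + 3²)) = 2 + (145/16 - 3*(-2 + 9)) = 2 + (145/16 - 3*7) = 2 + (145/16 - 21) = 2 - 191/16 = -159/16)
f(-51) - 1*(-4430) = -159/16 - 1*(-4430) = -159/16 + 4430 = 70721/16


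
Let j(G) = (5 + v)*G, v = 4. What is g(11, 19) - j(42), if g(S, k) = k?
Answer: -359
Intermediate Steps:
j(G) = 9*G (j(G) = (5 + 4)*G = 9*G)
g(11, 19) - j(42) = 19 - 9*42 = 19 - 1*378 = 19 - 378 = -359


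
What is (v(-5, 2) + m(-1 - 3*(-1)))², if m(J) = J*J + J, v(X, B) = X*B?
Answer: 16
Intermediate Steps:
v(X, B) = B*X
m(J) = J + J² (m(J) = J² + J = J + J²)
(v(-5, 2) + m(-1 - 3*(-1)))² = (2*(-5) + (-1 - 3*(-1))*(1 + (-1 - 3*(-1))))² = (-10 + (-1 + 3)*(1 + (-1 + 3)))² = (-10 + 2*(1 + 2))² = (-10 + 2*3)² = (-10 + 6)² = (-4)² = 16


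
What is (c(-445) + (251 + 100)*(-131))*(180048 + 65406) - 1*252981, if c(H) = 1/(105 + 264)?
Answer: -1388236140847/123 ≈ -1.1286e+10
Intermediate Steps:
c(H) = 1/369
(c(-445) + (251 + 100)*(-131))*(180048 + 65406) - 1*252981 = (1/369 + (251 + 100)*(-131))*(180048 + 65406) - 1*252981 = (1/369 + 351*(-131))*245454 - 252981 = (1/369 - 45981)*245454 - 252981 = -16966988/369*245454 - 252981 = -1388205024184/123 - 252981 = -1388236140847/123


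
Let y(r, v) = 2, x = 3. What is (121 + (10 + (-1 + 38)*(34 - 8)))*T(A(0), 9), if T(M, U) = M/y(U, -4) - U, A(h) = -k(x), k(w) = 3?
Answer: -22953/2 ≈ -11477.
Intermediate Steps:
A(h) = -3 (A(h) = -1*3 = -3)
T(M, U) = M/2 - U
(121 + (10 + (-1 + 38)*(34 - 8)))*T(A(0), 9) = (121 + (10 + (-1 + 38)*(34 - 8)))*((1/2)*(-3) - 1*9) = (121 + (10 + 37*26))*(-3/2 - 9) = (121 + (10 + 962))*(-21/2) = (121 + 972)*(-21/2) = 1093*(-21/2) = -22953/2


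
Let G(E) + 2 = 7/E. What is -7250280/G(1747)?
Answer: 12666239160/3487 ≈ 3.6324e+6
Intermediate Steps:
G(E) = -2 + 7/E
-7250280/G(1747) = -7250280/(-2 + 7/1747) = -7250280/(-3487/1747) = -7250280*(-1747/3487) = 12666239160/3487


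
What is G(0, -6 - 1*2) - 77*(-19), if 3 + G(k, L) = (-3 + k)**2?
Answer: 1469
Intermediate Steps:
G(k, L) = -3 + (-3 + k)**2
G(0, -6 - 1*2) - 77*(-19) = (-3 + (-3 + 0)**2) - 77*(-19) = (-3 + (-3)**2) + 1463 = (-3 + 9) + 1463 = 6 + 1463 = 1469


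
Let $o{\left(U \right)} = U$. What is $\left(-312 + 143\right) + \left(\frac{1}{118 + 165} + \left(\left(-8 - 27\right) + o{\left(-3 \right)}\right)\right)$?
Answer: $- \frac{58580}{283} \approx -207.0$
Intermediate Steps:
$\left(-312 + 143\right) + \left(\frac{1}{118 + 165} + \left(\left(-8 - 27\right) + o{\left(-3 \right)}\right)\right) = \left(-312 + 143\right) + \left(\frac{1}{118 + 165} - 38\right) = -169 + \left(\frac{1}{283} - 38\right) = -169 - \frac{10753}{283} = - \frac{58580}{283}$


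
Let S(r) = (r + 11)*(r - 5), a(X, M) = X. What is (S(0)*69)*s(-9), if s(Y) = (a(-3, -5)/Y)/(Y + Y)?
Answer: 1265/18 ≈ 70.278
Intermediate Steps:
s(Y) = -3/(2*Y²) (s(Y) = (-3/Y)/(Y + Y) = (-3/Y)/((2*Y)) = (-3/Y)*(1/(2*Y)) = -3/(2*Y²))
S(r) = (-5 + r)*(11 + r) (S(r) = (11 + r)*(-5 + r) = (-5 + r)*(11 + r))
(S(0)*69)*s(-9) = ((-55 + 0² + 6*0)*69)*(-3/2/(-9)²) = ((-55 + 0 + 0)*69)*(-3/2*1/81) = -55*69*(-1/54) = -3795*(-1/54) = 1265/18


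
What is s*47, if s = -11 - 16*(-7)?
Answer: 4747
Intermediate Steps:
s = 101 (s = -11 + 112 = 101)
s*47 = 101*47 = 4747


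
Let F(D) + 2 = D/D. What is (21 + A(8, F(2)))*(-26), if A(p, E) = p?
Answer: -754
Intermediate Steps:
F(D) = -1 (F(D) = -2 + D/D = -2 + 1 = -1)
(21 + A(8, F(2)))*(-26) = (21 + 8)*(-26) = 29*(-26) = -754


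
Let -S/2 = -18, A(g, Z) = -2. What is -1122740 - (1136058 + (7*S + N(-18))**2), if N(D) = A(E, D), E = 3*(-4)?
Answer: -2321298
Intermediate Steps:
E = -12
S = 36 (S = -2*(-18) = 36)
N(D) = -2
-1122740 - (1136058 + (7*S + N(-18))**2) = -1122740 - (1136058 + (7*36 - 2)**2) = -1122740 - (1136058 + (252 - 2)**2) = -1122740 - (1136058 + 250**2) = -1122740 - (1136058 + 62500) = -1122740 - 1*1198558 = -1122740 - 1198558 = -2321298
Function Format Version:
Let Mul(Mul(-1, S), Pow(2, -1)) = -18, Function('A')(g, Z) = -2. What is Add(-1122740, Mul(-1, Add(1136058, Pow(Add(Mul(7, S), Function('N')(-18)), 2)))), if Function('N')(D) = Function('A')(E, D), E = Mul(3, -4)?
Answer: -2321298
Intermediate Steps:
E = -12
S = 36 (S = Mul(-2, -18) = 36)
Function('N')(D) = -2
Add(-1122740, Mul(-1, Add(1136058, Pow(Add(Mul(7, S), Function('N')(-18)), 2)))) = Add(-1122740, Mul(-1, Add(1136058, Pow(Add(Mul(7, 36), -2), 2)))) = Add(-1122740, Mul(-1, Add(1136058, Pow(Add(252, -2), 2)))) = Add(-1122740, Mul(-1, Add(1136058, Pow(250, 2)))) = Add(-1122740, Mul(-1, Add(1136058, 62500))) = Add(-1122740, Mul(-1, 1198558)) = Add(-1122740, -1198558) = -2321298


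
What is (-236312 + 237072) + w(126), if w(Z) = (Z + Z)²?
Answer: 64264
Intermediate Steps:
w(Z) = 4*Z² (w(Z) = (2*Z)² = 4*Z²)
(-236312 + 237072) + w(126) = (-236312 + 237072) + 4*126² = 760 + 4*15876 = 760 + 63504 = 64264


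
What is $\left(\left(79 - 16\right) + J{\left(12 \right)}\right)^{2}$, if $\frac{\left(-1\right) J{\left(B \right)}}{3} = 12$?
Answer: $729$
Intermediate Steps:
$J{\left(B \right)} = -36$ ($J{\left(B \right)} = \left(-3\right) 12 = -36$)
$\left(\left(79 - 16\right) + J{\left(12 \right)}\right)^{2} = \left(\left(79 - 16\right) - 36\right)^{2} = \left(63 - 36\right)^{2} = 27^{2} = 729$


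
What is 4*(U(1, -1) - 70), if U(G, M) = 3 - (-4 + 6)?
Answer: -276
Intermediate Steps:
U(G, M) = 1 (U(G, M) = 3 - 1*2 = 3 - 2 = 1)
4*(U(1, -1) - 70) = 4*(1 - 70) = 4*(-69) = -276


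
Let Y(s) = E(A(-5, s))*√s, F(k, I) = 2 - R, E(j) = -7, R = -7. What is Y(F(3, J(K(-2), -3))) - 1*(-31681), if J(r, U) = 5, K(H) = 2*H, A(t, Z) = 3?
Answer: 31660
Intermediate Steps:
F(k, I) = 9 (F(k, I) = 2 - 1*(-7) = 2 + 7 = 9)
Y(s) = -7*√s
Y(F(3, J(K(-2), -3))) - 1*(-31681) = -7*√9 - 1*(-31681) = -7*3 + 31681 = -21 + 31681 = 31660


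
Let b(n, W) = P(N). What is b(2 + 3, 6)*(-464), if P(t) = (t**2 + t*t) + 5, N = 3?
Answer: -10672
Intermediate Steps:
P(t) = 5 + 2*t**2 (P(t) = (t**2 + t**2) + 5 = 2*t**2 + 5 = 5 + 2*t**2)
b(n, W) = 23 (b(n, W) = 5 + 2*3**2 = 5 + 2*9 = 5 + 18 = 23)
b(2 + 3, 6)*(-464) = 23*(-464) = -10672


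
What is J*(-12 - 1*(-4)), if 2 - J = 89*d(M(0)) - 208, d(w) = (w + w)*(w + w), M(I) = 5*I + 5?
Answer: 69520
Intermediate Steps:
M(I) = 5 + 5*I
d(w) = 4*w**2 (d(w) = (2*w)*(2*w) = 4*w**2)
J = -8690 (J = 2 - (89*(4*(5 + 5*0)**2) - 208) = 2 - (89*(4*(5 + 0)**2) - 208) = 2 - (89*(4*5**2) - 208) = 2 - (89*(4*25) - 208) = 2 - (89*100 - 208) = 2 - (8900 - 208) = 2 - 1*8692 = 2 - 8692 = -8690)
J*(-12 - 1*(-4)) = -8690*(-12 - 1*(-4)) = -8690*(-12 + 4) = -8690*(-8) = 69520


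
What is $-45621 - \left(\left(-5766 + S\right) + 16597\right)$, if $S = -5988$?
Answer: $-50464$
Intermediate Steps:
$-45621 - \left(\left(-5766 + S\right) + 16597\right) = -45621 - \left(\left(-5766 - 5988\right) + 16597\right) = -45621 - \left(-11754 + 16597\right) = -45621 - 4843 = -50464$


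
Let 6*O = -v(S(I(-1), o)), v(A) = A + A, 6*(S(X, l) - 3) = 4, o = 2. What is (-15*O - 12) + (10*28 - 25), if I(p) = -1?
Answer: 784/3 ≈ 261.33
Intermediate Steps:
S(X, l) = 11/3 (S(X, l) = 3 + (⅙)*4 = 3 + ⅔ = 11/3)
v(A) = 2*A
O = -11/9 (O = (-2*11/3)/6 = (-1*22/3)/6 = (⅙)*(-22/3) = -11/9 ≈ -1.2222)
(-15*O - 12) + (10*28 - 25) = (-15*(-11/9) - 12) + (10*28 - 25) = (55/3 - 12) + (280 - 25) = 19/3 + 255 = 784/3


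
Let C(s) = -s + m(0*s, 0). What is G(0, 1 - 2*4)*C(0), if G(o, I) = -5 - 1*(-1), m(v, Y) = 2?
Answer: -8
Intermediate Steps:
G(o, I) = -4 (G(o, I) = -5 + 1 = -4)
C(s) = 2 - s (C(s) = -s + 2 = 2 - s)
G(0, 1 - 2*4)*C(0) = -4*(2 - 1*0) = -4*(2 + 0) = -4*2 = -8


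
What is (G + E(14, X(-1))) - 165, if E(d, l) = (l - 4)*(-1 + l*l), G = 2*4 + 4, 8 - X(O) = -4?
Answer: 991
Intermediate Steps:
X(O) = 12 (X(O) = 8 - 1*(-4) = 8 + 4 = 12)
G = 12 (G = 8 + 4 = 12)
E(d, l) = (-1 + l²)*(-4 + l) (E(d, l) = (-4 + l)*(-1 + l²) = (-1 + l²)*(-4 + l))
(G + E(14, X(-1))) - 165 = (12 + (4 + 12³ - 1*12 - 4*12²)) - 165 = (12 + (4 + 1728 - 12 - 4*144)) - 165 = (12 + (4 + 1728 - 12 - 576)) - 165 = (12 + 1144) - 165 = 1156 - 165 = 991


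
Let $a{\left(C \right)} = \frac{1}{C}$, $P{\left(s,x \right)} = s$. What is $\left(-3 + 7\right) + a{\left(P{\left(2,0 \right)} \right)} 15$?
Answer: $\frac{23}{2} \approx 11.5$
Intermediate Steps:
$\left(-3 + 7\right) + a{\left(P{\left(2,0 \right)} \right)} 15 = \left(-3 + 7\right) + \frac{1}{2} \cdot 15 = 4 + \frac{1}{2} \cdot 15 = 4 + \frac{15}{2} = \frac{23}{2}$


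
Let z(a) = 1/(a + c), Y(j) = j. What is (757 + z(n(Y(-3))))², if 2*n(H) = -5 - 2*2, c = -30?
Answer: 2728077361/4761 ≈ 5.7301e+5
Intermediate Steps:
n(H) = -9/2 (n(H) = (-5 - 2*2)/2 = (-5 - 4)/2 = (½)*(-9) = -9/2)
z(a) = 1/(-30 + a) (z(a) = 1/(a - 30) = 1/(-30 + a))
(757 + z(n(Y(-3))))² = (757 + 1/(-30 - 9/2))² = (757 + 1/(-69/2))² = (757 - 2/69)² = (52231/69)² = 2728077361/4761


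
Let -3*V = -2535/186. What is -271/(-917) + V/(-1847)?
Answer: 92325017/315028014 ≈ 0.29307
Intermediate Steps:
V = 845/186 (V = -(-845)/186 = -⅓*(-845/62) = 845/186 ≈ 4.5430)
-271/(-917) + V/(-1847) = -271/(-917) + (845/186)/(-1847) = -271*(-1/917) + (845/186)*(-1/1847) = 271/917 - 845/343542 = 92325017/315028014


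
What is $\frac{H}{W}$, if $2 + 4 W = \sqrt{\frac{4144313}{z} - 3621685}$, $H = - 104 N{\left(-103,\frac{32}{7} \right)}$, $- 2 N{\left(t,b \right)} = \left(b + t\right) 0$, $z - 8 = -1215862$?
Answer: $0$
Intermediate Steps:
$z = -1215854$ ($z = 8 - 1215862 = -1215854$)
$N{\left(t,b \right)} = 0$ ($N{\left(t,b \right)} = - \frac{\left(b + t\right) 0}{2} = \left(- \frac{1}{2}\right) 0 = 0$)
$H = 0$ ($H = \left(-104\right) 0 = 0$)
$W = - \frac{1}{2} + \frac{i \sqrt{5353945412503055762}}{4863416}$ ($W = - \frac{1}{2} + \frac{\sqrt{\frac{4144313}{-1215854} - 3621685}}{4} = - \frac{1}{2} + \frac{\sqrt{4144313 \left(- \frac{1}{1215854}\right) - 3621685}}{4} = - \frac{1}{2} + \frac{\sqrt{- \frac{4144313}{1215854} - 3621685}}{4} = - \frac{1}{2} + \frac{\sqrt{- \frac{4403444338303}{1215854}}}{4} = - \frac{1}{2} + \frac{\frac{1}{1215854} i \sqrt{5353945412503055762}}{4} = - \frac{1}{2} + \frac{i \sqrt{5353945412503055762}}{4863416} \approx -0.5 + 475.77 i$)
$\frac{H}{W} = \frac{0}{- \frac{1}{2} + \frac{i \sqrt{5353945412503055762}}{4863416}} = 0$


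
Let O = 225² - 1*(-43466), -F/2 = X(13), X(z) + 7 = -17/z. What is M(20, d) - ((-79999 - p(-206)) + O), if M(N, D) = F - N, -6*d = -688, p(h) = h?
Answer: -185918/13 ≈ -14301.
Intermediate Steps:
X(z) = -7 - 17/z
F = 216/13 (F = -2*(-7 - 17/13) = -2*(-108/13) = 216/13 ≈ 16.615)
d = 344/3 (d = -⅙*(-688) = 344/3 ≈ 114.67)
M(N, D) = 216/13 - N
O = 94091 (O = 50625 + 43466 = 94091)
M(20, d) - ((-79999 - p(-206)) + O) = (216/13 - 1*20) - ((-79999 - 1*(-206)) + 94091) = (216/13 - 20) - ((-79999 + 206) + 94091) = -44/13 - (-79793 + 94091) = -44/13 - 1*14298 = -44/13 - 14298 = -185918/13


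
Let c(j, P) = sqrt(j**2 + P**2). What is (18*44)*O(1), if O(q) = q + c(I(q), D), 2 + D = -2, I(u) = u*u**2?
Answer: 792 + 792*sqrt(17) ≈ 4057.5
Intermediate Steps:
I(u) = u**3
D = -4 (D = -2 - 2 = -4)
c(j, P) = sqrt(P**2 + j**2)
O(q) = q + sqrt(16 + q**6) (O(q) = q + sqrt((-4)**2 + (q**3)**2) = q + sqrt(16 + q**6))
(18*44)*O(1) = (18*44)*(1 + sqrt(16 + 1**6)) = 792*(1 + sqrt(16 + 1)) = 792*(1 + sqrt(17)) = 792 + 792*sqrt(17)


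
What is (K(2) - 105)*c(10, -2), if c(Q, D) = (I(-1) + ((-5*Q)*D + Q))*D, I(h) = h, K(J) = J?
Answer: 22454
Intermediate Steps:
c(Q, D) = D*(-1 + Q - 5*D*Q) (c(Q, D) = (-1 + ((-5*Q)*D + Q))*D = (-1 + (-5*D*Q + Q))*D = (-1 + (Q - 5*D*Q))*D = (-1 + Q - 5*D*Q)*D = D*(-1 + Q - 5*D*Q))
(K(2) - 105)*c(10, -2) = (2 - 105)*(-2*(-1 + 10 - 5*(-2)*10)) = -(-206)*(-1 + 10 + 100) = -(-206)*109 = -103*(-218) = 22454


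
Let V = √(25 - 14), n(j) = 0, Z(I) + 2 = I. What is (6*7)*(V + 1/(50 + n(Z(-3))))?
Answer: 21/25 + 42*√11 ≈ 140.14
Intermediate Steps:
Z(I) = -2 + I
V = √11 ≈ 3.3166
(6*7)*(V + 1/(50 + n(Z(-3)))) = (6*7)*(√11 + 1/(50 + 0)) = 42*(√11 + 1/50) = 42*(1/50 + √11) = 21/25 + 42*√11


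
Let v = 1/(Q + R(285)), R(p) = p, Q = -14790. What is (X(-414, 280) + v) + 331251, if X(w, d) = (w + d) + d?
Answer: 4806913484/14505 ≈ 3.3140e+5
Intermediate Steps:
X(w, d) = w + 2*d (X(w, d) = (d + w) + d = w + 2*d)
v = -1/14505 (v = 1/(-14790 + 285) = 1/(-14505) = -1/14505 ≈ -6.8942e-5)
(X(-414, 280) + v) + 331251 = ((-414 + 2*280) - 1/14505) + 331251 = ((-414 + 560) - 1/14505) + 331251 = (146 - 1/14505) + 331251 = 2117729/14505 + 331251 = 4806913484/14505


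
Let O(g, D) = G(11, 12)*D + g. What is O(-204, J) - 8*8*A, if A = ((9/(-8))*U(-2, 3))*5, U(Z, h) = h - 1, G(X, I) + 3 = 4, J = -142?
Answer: 374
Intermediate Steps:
G(X, I) = 1 (G(X, I) = -3 + 4 = 1)
U(Z, h) = -1 + h
O(g, D) = D + g (O(g, D) = 1*D + g = D + g)
A = -45/4 (A = ((9/(-8))*(-1 + 3))*5 = ((9*(-1/8))*2)*5 = -9/8*2*5 = -9/4*5 = -45/4 ≈ -11.250)
O(-204, J) - 8*8*A = (-142 - 204) - 8*8*(-45)/4 = -346 - 64*(-45)/4 = -346 - 1*(-720) = -346 + 720 = 374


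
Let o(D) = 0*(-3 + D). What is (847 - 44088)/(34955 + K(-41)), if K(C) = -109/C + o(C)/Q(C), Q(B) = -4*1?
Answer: -1772881/1433264 ≈ -1.2370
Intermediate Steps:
o(D) = 0
Q(B) = -4
K(C) = -109/C (K(C) = -109/C + 0/(-4) = -109/C + 0*(-¼) = -109/C + 0 = -109/C)
(847 - 44088)/(34955 + K(-41)) = (847 - 44088)/(34955 - 109/(-41)) = -43241/(34955 - 109*(-1/41)) = -43241/(34955 + 109/41) = -43241/1433264/41 = -43241*41/1433264 = -1772881/1433264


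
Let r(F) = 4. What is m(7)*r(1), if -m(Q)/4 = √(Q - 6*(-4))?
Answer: -16*√31 ≈ -89.084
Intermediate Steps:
m(Q) = -4*√(24 + Q) (m(Q) = -4*√(Q - 6*(-4)) = -4*√(Q + 24) = -4*√(24 + Q))
m(7)*r(1) = -4*√(24 + 7)*4 = -4*√31*4 = -16*√31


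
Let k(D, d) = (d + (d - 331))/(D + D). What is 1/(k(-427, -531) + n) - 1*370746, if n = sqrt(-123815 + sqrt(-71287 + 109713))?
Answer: -370746 + 1/(199/122 + I*sqrt(123815 - sqrt(38426))) ≈ -3.7075e+5 - 0.0028441*I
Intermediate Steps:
k(D, d) = (-331 + 2*d)/(2*D) (k(D, d) = (d + (-331 + d))/((2*D)) = (-331 + 2*d)*(1/(2*D)) = (-331 + 2*d)/(2*D))
n = sqrt(-123815 + sqrt(38426)) ≈ 351.59*I
1/(k(-427, -531) + n) - 1*370746 = 1/((-331/2 - 531)/(-427) + sqrt(-123815 + sqrt(38426))) - 1*370746 = 1/(-1/427*(-1393/2) + sqrt(-123815 + sqrt(38426))) - 370746 = 1/(199/122 + sqrt(-123815 + sqrt(38426))) - 370746 = -370746 + 1/(199/122 + sqrt(-123815 + sqrt(38426)))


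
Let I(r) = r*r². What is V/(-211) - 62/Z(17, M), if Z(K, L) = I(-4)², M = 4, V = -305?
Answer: 618099/432128 ≈ 1.4304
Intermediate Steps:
I(r) = r³
Z(K, L) = 4096 (Z(K, L) = ((-4)³)² = (-64)² = 4096)
V/(-211) - 62/Z(17, M) = -305/(-211) - 62/4096 = -305*(-1/211) - 62*1/4096 = 305/211 - 31/2048 = 618099/432128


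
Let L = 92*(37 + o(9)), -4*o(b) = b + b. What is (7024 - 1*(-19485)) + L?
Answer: 29499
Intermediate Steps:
o(b) = -b/2 (o(b) = -(b + b)/4 = -b/2)
L = 2990 (L = 92*(37 - ½*9) = 92*(37 - 9/2) = 92*(65/2) = 2990)
(7024 - 1*(-19485)) + L = (7024 - 1*(-19485)) + 2990 = (7024 + 19485) + 2990 = 26509 + 2990 = 29499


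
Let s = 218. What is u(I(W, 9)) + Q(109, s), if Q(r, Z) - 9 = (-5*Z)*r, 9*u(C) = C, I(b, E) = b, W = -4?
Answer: -1069213/9 ≈ -1.1880e+5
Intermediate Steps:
u(C) = C/9
Q(r, Z) = 9 - 5*Z*r (Q(r, Z) = 9 + (-5*Z)*r = 9 - 5*Z*r)
u(I(W, 9)) + Q(109, s) = (⅑)*(-4) + (9 - 5*218*109) = -4/9 + (9 - 118810) = -4/9 - 118801 = -1069213/9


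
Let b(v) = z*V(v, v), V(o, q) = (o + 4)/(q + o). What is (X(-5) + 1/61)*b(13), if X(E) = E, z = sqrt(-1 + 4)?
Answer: -2584*sqrt(3)/793 ≈ -5.6439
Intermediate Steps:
V(o, q) = (4 + o)/(o + q)
z = sqrt(3) ≈ 1.7320
b(v) = sqrt(3)*(4 + v)/(2*v) (b(v) = sqrt(3)*((4 + v)/(v + v)) = sqrt(3)*((4 + v)/((2*v))) = sqrt(3)*((1/(2*v))*(4 + v)) = sqrt(3)*((4 + v)/(2*v)) = sqrt(3)*(4 + v)/(2*v))
(X(-5) + 1/61)*b(13) = (-5 + 1/61)*((1/2)*sqrt(3)*(4 + 13)/13) = (-5 + 1/61)*((1/2)*sqrt(3)*(1/13)*17) = -2584*sqrt(3)/793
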